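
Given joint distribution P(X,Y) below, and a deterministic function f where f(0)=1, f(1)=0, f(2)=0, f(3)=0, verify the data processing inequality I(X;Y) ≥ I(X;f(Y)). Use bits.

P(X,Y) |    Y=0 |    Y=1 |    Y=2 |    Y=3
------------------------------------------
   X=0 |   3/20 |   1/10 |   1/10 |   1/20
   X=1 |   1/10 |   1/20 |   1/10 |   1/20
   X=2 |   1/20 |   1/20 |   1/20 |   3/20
I(X;Y) = 0.1100, I(X;f(Y)) = 0.0290, inequality holds: 0.1100 ≥ 0.0290

Data Processing Inequality: For any Markov chain X → Y → Z, we have I(X;Y) ≥ I(X;Z).

Here Z = f(Y) is a deterministic function of Y, forming X → Y → Z.

Original I(X;Y) = 0.1100 bits

After applying f:
P(X,Z) where Z=f(Y):
- P(X,Z=0) = P(X,Y=1) + P(X,Y=2) + P(X,Y=3)
- P(X,Z=1) = P(X,Y=0)

I(X;Z) = I(X;f(Y)) = 0.0290 bits

Verification: 0.1100 ≥ 0.0290 ✓

Information cannot be created by processing; the function f can only lose information about X.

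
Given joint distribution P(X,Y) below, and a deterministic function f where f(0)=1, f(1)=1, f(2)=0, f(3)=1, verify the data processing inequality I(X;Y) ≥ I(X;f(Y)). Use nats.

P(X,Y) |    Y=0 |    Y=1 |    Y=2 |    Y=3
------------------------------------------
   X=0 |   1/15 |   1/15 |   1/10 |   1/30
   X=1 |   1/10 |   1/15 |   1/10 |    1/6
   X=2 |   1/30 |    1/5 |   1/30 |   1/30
I(X;Y) = 0.1369, I(X;f(Y)) = 0.0281, inequality holds: 0.1369 ≥ 0.0281

Data Processing Inequality: For any Markov chain X → Y → Z, we have I(X;Y) ≥ I(X;Z).

Here Z = f(Y) is a deterministic function of Y, forming X → Y → Z.

Original I(X;Y) = 0.1369 nats

After applying f:
P(X,Z) where Z=f(Y):
- P(X,Z=0) = P(X,Y=2)
- P(X,Z=1) = P(X,Y=0) + P(X,Y=1) + P(X,Y=3)

I(X;Z) = I(X;f(Y)) = 0.0281 nats

Verification: 0.1369 ≥ 0.0281 ✓

Information cannot be created by processing; the function f can only lose information about X.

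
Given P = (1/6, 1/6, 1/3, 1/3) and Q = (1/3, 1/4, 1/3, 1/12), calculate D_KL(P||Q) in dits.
0.1212 dits

KL divergence: D_KL(P||Q) = Σ p(x) log(p(x)/q(x))

Computing term by term:
  x=0: 1/6 × log_10[(1/6)/(1/3)] = 1/6 × -0.3010 = -0.0502
  x=1: 1/6 × log_10[(1/6)/(1/4)] = 1/6 × -0.1761 = -0.0293
  x=2: 1/3 × log_10[(1/3)/(1/3)] = 1/3 × 0.0000 = 0.0000
  x=3: 1/3 × log_10[(1/3)/(1/12)] = 1/3 × 0.6021 = 0.2007

D_KL(P||Q) = 0.1212 dits

Note: KL divergence is always non-negative and equals 0 iff P = Q.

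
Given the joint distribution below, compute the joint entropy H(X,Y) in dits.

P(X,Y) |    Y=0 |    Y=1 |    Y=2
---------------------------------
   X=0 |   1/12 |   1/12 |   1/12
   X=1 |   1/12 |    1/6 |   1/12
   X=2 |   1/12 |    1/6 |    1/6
0.9287 dits

Joint entropy is H(X,Y) = -Σ_{x,y} p(x,y) log p(x,y).

Summing over all non-zero entries:
H(X,Y) = -[1/12·log_10(1/12) + 1/12·log_10(1/12) + 1/12·log_10(1/12) + 1/12·log_10(1/12) + 1/6·log_10(1/6) + 1/12·log_10(1/12) + 1/12·log_10(1/12) + 1/6·log_10(1/6) + 1/6·log_10(1/6)]
H(X,Y) = 0.9287 dits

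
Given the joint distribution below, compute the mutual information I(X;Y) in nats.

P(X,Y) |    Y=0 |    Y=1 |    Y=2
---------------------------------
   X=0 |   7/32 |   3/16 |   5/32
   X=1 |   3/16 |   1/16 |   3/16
0.0275 nats

Mutual information: I(X;Y) = H(X) + H(Y) - H(X,Y)

Marginals:
P(X) = (9/16, 7/16), H(X) = 0.6853 nats
P(Y) = (13/32, 1/4, 11/32), H(Y) = 1.0796 nats

Joint entropy: H(X,Y) = 1.7374 nats

I(X;Y) = 0.6853 + 1.0796 - 1.7374 = 0.0275 nats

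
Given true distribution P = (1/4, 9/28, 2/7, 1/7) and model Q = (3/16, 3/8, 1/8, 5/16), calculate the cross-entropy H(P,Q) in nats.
1.4941 nats

Cross-entropy: H(P,Q) = -Σ p(x) log q(x)

Alternatively: H(P,Q) = H(P) + D_KL(P||Q)
H(P) = 1.3473 nats
D_KL(P||Q) = 0.1467 nats

H(P,Q) = 1.3473 + 0.1467 = 1.4941 nats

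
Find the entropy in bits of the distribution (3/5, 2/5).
0.9710 bits

Shannon entropy is H(X) = -Σ p(x) log p(x).

For P = (3/5, 2/5):
H = -3/5 × log_2(3/5) -2/5 × log_2(2/5)
H = 0.9710 bits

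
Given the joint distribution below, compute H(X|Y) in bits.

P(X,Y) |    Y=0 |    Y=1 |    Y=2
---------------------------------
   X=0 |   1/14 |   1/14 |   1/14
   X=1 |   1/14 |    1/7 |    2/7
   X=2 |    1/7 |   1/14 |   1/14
1.3936 bits

Using the chain rule: H(X|Y) = H(X,Y) - H(Y)

First, compute H(X,Y) = 2.9502 bits

Marginal P(Y) = (2/7, 2/7, 3/7)
H(Y) = 1.5567 bits

H(X|Y) = H(X,Y) - H(Y) = 2.9502 - 1.5567 = 1.3936 bits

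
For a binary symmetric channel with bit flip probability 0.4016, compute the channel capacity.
0.0281 bits

For a binary symmetric channel (BSC) with error probability p:
Capacity C = 1 - H(p) bits per symbol

where H(p) = -p log₂(p) - (1-p) log₂(1-p) is the binary entropy function.

H(0.4016) = 0.9719 bits
C = 1 - 0.9719 = 0.0281 bits per symbol

This means we can reliably transmit up to 0.0281 bits of information per channel use.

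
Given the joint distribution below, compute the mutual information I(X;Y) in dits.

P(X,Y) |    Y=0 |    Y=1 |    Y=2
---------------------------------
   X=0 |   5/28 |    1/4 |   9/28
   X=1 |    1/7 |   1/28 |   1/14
0.0207 dits

Mutual information: I(X;Y) = H(X) + H(Y) - H(X,Y)

Marginals:
P(X) = (3/4, 1/4), H(X) = 0.2442 dits
P(Y) = (9/28, 2/7, 11/28), H(Y) = 0.4733 dits

Joint entropy: H(X,Y) = 0.6968 dits

I(X;Y) = 0.2442 + 0.4733 - 0.6968 = 0.0207 dits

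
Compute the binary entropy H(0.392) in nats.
0.6696 nats

The binary entropy function is:
H(p) = -p log(p) - (1-p) log(1-p)

H(0.392) = -0.392 × log_e(0.392) - 0.608 × log_e(0.608)
H(0.392) = 0.6696 nats

Note: Binary entropy is maximized at p=0.5 (H=1 bit) and minimized at p=0 or p=1 (H=0).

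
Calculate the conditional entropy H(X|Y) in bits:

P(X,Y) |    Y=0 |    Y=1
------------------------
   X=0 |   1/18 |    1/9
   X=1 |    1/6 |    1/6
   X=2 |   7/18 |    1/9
1.3636 bits

Using the chain rule: H(X|Y) = H(X,Y) - H(Y)

First, compute H(X,Y) = 2.3276 bits

Marginal P(Y) = (11/18, 7/18)
H(Y) = 0.9641 bits

H(X|Y) = H(X,Y) - H(Y) = 2.3276 - 0.9641 = 1.3636 bits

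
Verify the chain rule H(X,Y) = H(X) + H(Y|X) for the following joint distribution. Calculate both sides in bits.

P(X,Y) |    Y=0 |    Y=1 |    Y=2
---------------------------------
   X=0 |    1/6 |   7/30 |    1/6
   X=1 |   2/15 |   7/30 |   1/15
H(X,Y) = 2.4895, H(X) = 0.9871, H(Y|X) = 1.5023 (all in bits)

Chain rule: H(X,Y) = H(X) + H(Y|X)

Left side — joint entropy directly:
H(X,Y) = -Σ p(x,y) log p(x,y) = 2.4895 bits

Right side — compute H(Y|X) from the conditional distributions:
P(X) = (17/30, 13/30), so H(X) = 0.9871 bits
H(Y|X) = Σ_x P(X=x) · H(Y|X=x):
  P(Y|X=0) = (5/17, 7/17, 5/17), H(Y|X=0) = 1.5657, weight P(X=0) = 17/30
  P(Y|X=1) = (4/13, 7/13, 2/13), H(Y|X=1) = 1.4196, weight P(X=1) = 13/30
H(Y|X) = 1.5023 bits

H(X) + H(Y|X) = 0.9871 + 1.5023 = 2.4895 bits

Both sides equal 2.4895 bits. ✓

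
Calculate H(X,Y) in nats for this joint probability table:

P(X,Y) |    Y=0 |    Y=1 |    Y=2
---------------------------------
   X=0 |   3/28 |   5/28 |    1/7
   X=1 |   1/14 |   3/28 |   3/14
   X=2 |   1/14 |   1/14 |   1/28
2.0789 nats

Joint entropy is H(X,Y) = -Σ_{x,y} p(x,y) log p(x,y).

Summing over all non-zero entries:
H(X,Y) = -[3/28·log_e(3/28) + 5/28·log_e(5/28) + 1/7·log_e(1/7) + 1/14·log_e(1/14) + 3/28·log_e(3/28) + 3/14·log_e(3/14) + 1/14·log_e(1/14) + 1/14·log_e(1/14) + 1/28·log_e(1/28)]
H(X,Y) = 2.0789 nats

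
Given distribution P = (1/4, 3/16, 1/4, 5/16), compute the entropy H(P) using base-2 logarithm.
1.9772 bits

Shannon entropy is H(X) = -Σ p(x) log p(x).

For P = (1/4, 3/16, 1/4, 5/16):
H = -1/4 × log_2(1/4) -3/16 × log_2(3/16) -1/4 × log_2(1/4) -5/16 × log_2(5/16)
H = 1.9772 bits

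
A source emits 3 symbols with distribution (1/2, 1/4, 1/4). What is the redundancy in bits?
0.0850 bits

Redundancy measures how far a source is from maximum entropy:
R = H_max - H(X)

Maximum entropy for 3 symbols: H_max = log_2(3) = 1.5850 bits
Actual entropy: H(X) = 1.5000 bits
Redundancy: R = 1.5850 - 1.5000 = 0.0850 bits

This redundancy represents potential for compression: the source could be compressed by 0.0850 bits per symbol.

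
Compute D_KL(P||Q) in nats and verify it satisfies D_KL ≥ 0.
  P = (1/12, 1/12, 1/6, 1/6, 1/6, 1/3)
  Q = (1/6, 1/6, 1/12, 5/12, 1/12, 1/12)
0.4249 nats

KL divergence satisfies the Gibbs inequality: D_KL(P||Q) ≥ 0 for all distributions P, Q.

D_KL(P||Q) = Σ p(x) log(p(x)/q(x))
Term by term:
  x=0: 1/12 × log_e[(1/12)/(1/6)] = -0.0578
  x=1: 1/12 × log_e[(1/12)/(1/6)] = -0.0578
  x=2: 1/6 × log_e[(1/6)/(1/12)] = 0.1155
  x=3: 1/6 × log_e[(1/6)/(5/12)] = -0.1527
  x=4: 1/6 × log_e[(1/6)/(1/12)] = 0.1155
  x=5: 1/3 × log_e[(1/3)/(1/12)] = 0.4621
D_KL(P||Q) = 0.4249 nats

D_KL(P||Q) = 0.4249 ≥ 0 ✓

This non-negativity is a fundamental property: relative entropy cannot be negative because it measures how different Q is from P.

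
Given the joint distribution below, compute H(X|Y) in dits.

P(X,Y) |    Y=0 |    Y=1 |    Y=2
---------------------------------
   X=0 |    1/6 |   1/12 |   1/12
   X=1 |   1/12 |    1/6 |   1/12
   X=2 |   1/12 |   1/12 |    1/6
0.4515 dits

Using the chain rule: H(X|Y) = H(X,Y) - H(Y)

First, compute H(X,Y) = 0.9287 dits

Marginal P(Y) = (1/3, 1/3, 1/3)
H(Y) = 0.4771 dits

H(X|Y) = H(X,Y) - H(Y) = 0.9287 - 0.4771 = 0.4515 dits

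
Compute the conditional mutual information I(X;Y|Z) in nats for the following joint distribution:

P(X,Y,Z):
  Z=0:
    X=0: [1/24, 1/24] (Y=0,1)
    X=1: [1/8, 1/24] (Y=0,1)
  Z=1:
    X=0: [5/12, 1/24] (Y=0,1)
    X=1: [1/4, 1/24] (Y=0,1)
0.0100 nats

Conditional mutual information: I(X;Y|Z) = H(X|Z) + H(Y|Z) - H(X,Y|Z)

H(Z) = 0.5623
H(X,Z) = 1.2227 → H(X|Z) = 0.6603
H(Y,Z) = 0.9831 → H(Y|Z) = 0.4208
H(X,Y,Z) = 1.6334 → H(X,Y|Z) = 1.0710

I(X;Y|Z) = 0.6603 + 0.4208 - 1.0710 = 0.0100 nats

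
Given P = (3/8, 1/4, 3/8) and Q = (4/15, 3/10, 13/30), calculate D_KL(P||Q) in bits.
0.0405 bits

KL divergence: D_KL(P||Q) = Σ p(x) log(p(x)/q(x))

Computing term by term:
  x=0: 3/8 × log_2[(3/8)/(4/15)] = 3/8 × 0.4919 = 0.1844
  x=1: 1/4 × log_2[(1/4)/(3/10)] = 1/4 × -0.2630 = -0.0658
  x=2: 3/8 × log_2[(3/8)/(13/30)] = 3/8 × -0.2086 = -0.0782

D_KL(P||Q) = 0.0405 bits

Note: KL divergence is always non-negative and equals 0 iff P = Q.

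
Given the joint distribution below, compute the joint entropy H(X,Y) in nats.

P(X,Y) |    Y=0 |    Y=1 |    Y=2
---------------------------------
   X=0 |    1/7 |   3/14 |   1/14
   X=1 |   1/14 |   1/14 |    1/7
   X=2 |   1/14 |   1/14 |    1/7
2.1066 nats

Joint entropy is H(X,Y) = -Σ_{x,y} p(x,y) log p(x,y).

Summing over all non-zero entries:
H(X,Y) = -[1/7·log_e(1/7) + 3/14·log_e(3/14) + 1/14·log_e(1/14) + 1/14·log_e(1/14) + 1/14·log_e(1/14) + 1/7·log_e(1/7) + 1/14·log_e(1/14) + 1/14·log_e(1/14) + 1/7·log_e(1/7)]
H(X,Y) = 2.1066 nats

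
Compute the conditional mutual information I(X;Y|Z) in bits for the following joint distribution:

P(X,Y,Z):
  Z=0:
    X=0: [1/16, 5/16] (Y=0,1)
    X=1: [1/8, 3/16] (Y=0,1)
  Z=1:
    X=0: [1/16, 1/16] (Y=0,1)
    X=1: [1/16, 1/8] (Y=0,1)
0.0402 bits

Conditional mutual information: I(X;Y|Z) = H(X|Z) + H(Y|Z) - H(X,Y|Z)

H(Z) = 0.8960
H(X,Z) = 1.8829 → H(X|Z) = 0.9868
H(Y,Z) = 1.7806 → H(Y|Z) = 0.8846
H(X,Y,Z) = 2.7272 → H(X,Y|Z) = 1.8312

I(X;Y|Z) = 0.9868 + 0.8846 - 1.8312 = 0.0402 bits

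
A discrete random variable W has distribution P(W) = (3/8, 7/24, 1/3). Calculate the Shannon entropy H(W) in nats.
1.0934 nats

Shannon entropy is H(X) = -Σ p(x) log p(x).

For P = (3/8, 7/24, 1/3):
H = -3/8 × log_e(3/8) -7/24 × log_e(7/24) -1/3 × log_e(1/3)
H = 1.0934 nats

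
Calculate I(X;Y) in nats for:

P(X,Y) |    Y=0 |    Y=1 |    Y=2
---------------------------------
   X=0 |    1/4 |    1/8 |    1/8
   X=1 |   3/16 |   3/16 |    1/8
0.0108 nats

Mutual information: I(X;Y) = H(X) + H(Y) - H(X,Y)

Marginals:
P(X) = (1/2, 1/2), H(X) = 0.6931 nats
P(Y) = (7/16, 5/16, 1/4), H(Y) = 1.0717 nats

Joint entropy: H(X,Y) = 1.7541 nats

I(X;Y) = 0.6931 + 1.0717 - 1.7541 = 0.0108 nats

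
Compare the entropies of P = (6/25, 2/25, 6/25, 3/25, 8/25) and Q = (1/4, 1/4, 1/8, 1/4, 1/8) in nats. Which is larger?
Q

Computing entropies in nats:
H(P) = 1.5061
H(Q) = 1.5596

Distribution Q has higher entropy.

Intuition: The distribution closer to uniform (more spread out) has higher entropy.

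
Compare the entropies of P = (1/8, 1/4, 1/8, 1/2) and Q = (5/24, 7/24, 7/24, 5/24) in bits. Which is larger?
Q

Computing entropies in bits:
H(P) = 1.7500
H(Q) = 1.9799

Distribution Q has higher entropy.

Intuition: The distribution closer to uniform (more spread out) has higher entropy.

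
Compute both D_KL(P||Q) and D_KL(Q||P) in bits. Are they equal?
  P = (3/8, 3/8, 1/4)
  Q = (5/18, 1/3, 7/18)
D_KL(P||Q) = 0.0667, D_KL(Q||P) = 0.0710

KL divergence is not symmetric: D_KL(P||Q) ≠ D_KL(Q||P) in general.

D_KL(P||Q) = 0.0667 bits
D_KL(Q||P) = 0.0710 bits

No, they are not equal!

This asymmetry is why KL divergence is not a true distance metric.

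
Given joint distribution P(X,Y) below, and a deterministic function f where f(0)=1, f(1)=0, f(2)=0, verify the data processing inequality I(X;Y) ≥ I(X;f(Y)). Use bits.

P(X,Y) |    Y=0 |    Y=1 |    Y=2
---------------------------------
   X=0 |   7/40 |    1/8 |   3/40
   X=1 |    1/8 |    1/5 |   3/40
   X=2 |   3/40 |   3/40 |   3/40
I(X;Y) = 0.0314, I(X;f(Y)) = 0.0156, inequality holds: 0.0314 ≥ 0.0156

Data Processing Inequality: For any Markov chain X → Y → Z, we have I(X;Y) ≥ I(X;Z).

Here Z = f(Y) is a deterministic function of Y, forming X → Y → Z.

Original I(X;Y) = 0.0314 bits

After applying f:
P(X,Z) where Z=f(Y):
- P(X,Z=0) = P(X,Y=1) + P(X,Y=2)
- P(X,Z=1) = P(X,Y=0)

I(X;Z) = I(X;f(Y)) = 0.0156 bits

Verification: 0.0314 ≥ 0.0156 ✓

Information cannot be created by processing; the function f can only lose information about X.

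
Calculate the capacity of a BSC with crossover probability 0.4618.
0.0042 bits

For a binary symmetric channel (BSC) with error probability p:
Capacity C = 1 - H(p) bits per symbol

where H(p) = -p log₂(p) - (1-p) log₂(1-p) is the binary entropy function.

H(0.4618) = 0.9958 bits
C = 1 - 0.9958 = 0.0042 bits per symbol

This means we can reliably transmit up to 0.0042 bits of information per channel use.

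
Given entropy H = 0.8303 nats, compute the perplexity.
2.2940

Perplexity is e^H (or exp(H) for natural log).

H = 0.8303 nats
Perplexity = e^0.8303 = 2.2940

Interpretation: The model's uncertainty is equivalent to choosing uniformly among 2.3 options.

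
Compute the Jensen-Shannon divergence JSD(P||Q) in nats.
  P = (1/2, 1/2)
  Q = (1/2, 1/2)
0.0000 nats

Jensen-Shannon divergence is:
JSD(P||Q) = 0.5 × D_KL(P||M) + 0.5 × D_KL(Q||M)
where M = 0.5 × (P + Q) is the mixture distribution.

M = 0.5 × (1/2, 1/2) + 0.5 × (1/2, 1/2) = (1/2, 1/2)

D_KL(P||M) = 0.0000 nats
D_KL(Q||M) = 0.0000 nats

JSD(P||Q) = 0.5 × 0.0000 + 0.5 × 0.0000 = 0.0000 nats

Unlike KL divergence, JSD is symmetric and bounded: 0 ≤ JSD ≤ log(2).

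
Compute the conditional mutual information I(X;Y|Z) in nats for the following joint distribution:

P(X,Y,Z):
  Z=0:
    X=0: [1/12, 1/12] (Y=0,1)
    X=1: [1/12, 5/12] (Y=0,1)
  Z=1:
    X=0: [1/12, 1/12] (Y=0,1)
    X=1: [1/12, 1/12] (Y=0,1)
0.0341 nats

Conditional mutual information: I(X;Y|Z) = H(X|Z) + H(Y|Z) - H(X,Y|Z)

H(Z) = 0.6365
H(X,Z) = 1.2425 → H(X|Z) = 0.6059
H(Y,Z) = 1.2425 → H(Y|Z) = 0.6059
H(X,Y,Z) = 1.8143 → H(X,Y|Z) = 1.1778

I(X;Y|Z) = 0.6059 + 0.6059 - 1.1778 = 0.0341 nats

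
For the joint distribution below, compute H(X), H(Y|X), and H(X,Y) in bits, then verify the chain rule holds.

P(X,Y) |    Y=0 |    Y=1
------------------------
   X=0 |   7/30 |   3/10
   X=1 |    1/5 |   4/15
H(X,Y) = 1.9839, H(X) = 0.9968, H(Y|X) = 0.9871 (all in bits)

Chain rule: H(X,Y) = H(X) + H(Y|X)

Left side — joint entropy directly:
H(X,Y) = -Σ p(x,y) log p(x,y) = 1.9839 bits

Right side — compute H(Y|X) from the conditional distributions:
P(X) = (8/15, 7/15), so H(X) = 0.9968 bits
H(Y|X) = Σ_x P(X=x) · H(Y|X=x):
  P(Y|X=0) = (7/16, 9/16), H(Y|X=0) = 0.9887, weight P(X=0) = 8/15
  P(Y|X=1) = (3/7, 4/7), H(Y|X=1) = 0.9852, weight P(X=1) = 7/15
H(Y|X) = 0.9871 bits

H(X) + H(Y|X) = 0.9968 + 0.9871 = 1.9839 bits

Both sides equal 1.9839 bits. ✓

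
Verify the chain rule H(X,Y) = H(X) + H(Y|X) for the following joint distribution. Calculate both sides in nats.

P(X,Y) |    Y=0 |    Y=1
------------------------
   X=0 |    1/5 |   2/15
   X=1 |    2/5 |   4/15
H(X,Y) = 1.3095, H(X) = 0.6365, H(Y|X) = 0.6730 (all in nats)

Chain rule: H(X,Y) = H(X) + H(Y|X)

Left side — joint entropy directly:
H(X,Y) = -Σ p(x,y) log p(x,y) = 1.3095 nats

Right side — compute H(Y|X) from the conditional distributions:
P(X) = (1/3, 2/3), so H(X) = 0.6365 nats
H(Y|X) = Σ_x P(X=x) · H(Y|X=x):
  P(Y|X=0) = (3/5, 2/5), H(Y|X=0) = 0.6730, weight P(X=0) = 1/3
  P(Y|X=1) = (3/5, 2/5), H(Y|X=1) = 0.6730, weight P(X=1) = 2/3
H(Y|X) = 0.6730 nats

H(X) + H(Y|X) = 0.6365 + 0.6730 = 1.3095 nats

Both sides equal 1.3095 nats. ✓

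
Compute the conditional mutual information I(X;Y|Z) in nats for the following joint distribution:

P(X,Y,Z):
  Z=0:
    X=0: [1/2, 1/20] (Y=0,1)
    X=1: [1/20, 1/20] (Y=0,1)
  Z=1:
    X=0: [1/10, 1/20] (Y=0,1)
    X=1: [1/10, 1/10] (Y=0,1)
0.0471 nats

Conditional mutual information: I(X;Y|Z) = H(X|Z) + H(Y|Z) - H(X,Y|Z)

H(Z) = 0.6474
H(X,Z) = 1.1655 → H(X|Z) = 0.5181
H(Y,Z) = 1.1655 → H(Y|Z) = 0.5181
H(X,Y,Z) = 1.6365 → H(X,Y|Z) = 0.9890

I(X;Y|Z) = 0.5181 + 0.5181 - 0.9890 = 0.0471 nats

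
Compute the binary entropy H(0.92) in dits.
0.1211 dits

The binary entropy function is:
H(p) = -p log(p) - (1-p) log(1-p)

H(0.92) = -0.92 × log_10(0.92) - 0.08 × log_10(0.08)
H(0.92) = 0.1211 dits

Note: Binary entropy is maximized at p=0.5 (H=1 bit) and minimized at p=0 or p=1 (H=0).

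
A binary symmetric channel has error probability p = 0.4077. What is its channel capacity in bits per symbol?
0.0247 bits

For a binary symmetric channel (BSC) with error probability p:
Capacity C = 1 - H(p) bits per symbol

where H(p) = -p log₂(p) - (1-p) log₂(1-p) is the binary entropy function.

H(0.4077) = 0.9753 bits
C = 1 - 0.9753 = 0.0247 bits per symbol

This means we can reliably transmit up to 0.0247 bits of information per channel use.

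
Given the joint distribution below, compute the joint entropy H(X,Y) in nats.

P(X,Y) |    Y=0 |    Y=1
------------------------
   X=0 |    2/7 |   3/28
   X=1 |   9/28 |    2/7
1.3200 nats

Joint entropy is H(X,Y) = -Σ_{x,y} p(x,y) log p(x,y).

Summing over all non-zero entries:
H(X,Y) = -[2/7·log_e(2/7) + 3/28·log_e(3/28) + 9/28·log_e(9/28) + 2/7·log_e(2/7)]
H(X,Y) = 1.3200 nats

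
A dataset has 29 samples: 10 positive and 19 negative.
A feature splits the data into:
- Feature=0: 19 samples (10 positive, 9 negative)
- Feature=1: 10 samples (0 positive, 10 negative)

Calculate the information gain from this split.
0.2755 bits

Information Gain = H(Y) - H(Y|Feature)

Before split:
P(positive) = 10/29 = 0.3448
H(Y) = 0.9294 bits

After split:
Feature=0: H = 0.9980 bits (weight = 19/29)
Feature=1: H = 0.0000 bits (weight = 10/29)
H(Y|Feature) = (19/29)×0.9980 + (10/29)×0.0000 = 0.6539 bits

Information Gain = 0.9294 - 0.6539 = 0.2755 bits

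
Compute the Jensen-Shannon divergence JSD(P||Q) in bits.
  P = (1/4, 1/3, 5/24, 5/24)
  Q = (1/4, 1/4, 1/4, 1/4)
0.0070 bits

Jensen-Shannon divergence is:
JSD(P||Q) = 0.5 × D_KL(P||M) + 0.5 × D_KL(Q||M)
where M = 0.5 × (P + Q) is the mixture distribution.

M = 0.5 × (1/4, 1/3, 5/24, 5/24) + 0.5 × (1/4, 1/4, 1/4, 1/4) = (1/4, 7/24, 0.229167, 0.229167)

D_KL(P||M) = 0.0069 bits
D_KL(Q||M) = 0.0072 bits

JSD(P||Q) = 0.5 × 0.0069 + 0.5 × 0.0072 = 0.0070 bits

Unlike KL divergence, JSD is symmetric and bounded: 0 ≤ JSD ≤ log(2).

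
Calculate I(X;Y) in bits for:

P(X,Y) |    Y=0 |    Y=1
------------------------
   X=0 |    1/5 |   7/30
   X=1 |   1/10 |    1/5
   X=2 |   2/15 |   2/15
0.0135 bits

Mutual information: I(X;Y) = H(X) + H(Y) - H(X,Y)

Marginals:
P(X) = (13/30, 3/10, 4/15), H(X) = 1.5524 bits
P(Y) = (13/30, 17/30), H(Y) = 0.9871 bits

Joint entropy: H(X,Y) = 2.5260 bits

I(X;Y) = 1.5524 + 0.9871 - 2.5260 = 0.0135 bits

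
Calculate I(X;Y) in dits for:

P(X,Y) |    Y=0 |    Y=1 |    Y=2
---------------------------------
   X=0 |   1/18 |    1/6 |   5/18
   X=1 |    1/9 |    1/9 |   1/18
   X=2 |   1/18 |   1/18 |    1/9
0.0297 dits

Mutual information: I(X;Y) = H(X) + H(Y) - H(X,Y)

Marginals:
P(X) = (1/2, 5/18, 2/9), H(X) = 0.4502 dits
P(Y) = (2/9, 1/3, 4/9), H(Y) = 0.4607 dits

Joint entropy: H(X,Y) = 0.8813 dits

I(X;Y) = 0.4502 + 0.4607 - 0.8813 = 0.0297 dits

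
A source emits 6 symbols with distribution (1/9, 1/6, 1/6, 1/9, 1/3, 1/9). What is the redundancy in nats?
0.0959 nats

Redundancy measures how far a source is from maximum entropy:
R = H_max - H(X)

Maximum entropy for 6 symbols: H_max = log_e(6) = 1.7918 nats
Actual entropy: H(X) = 1.6959 nats
Redundancy: R = 1.7918 - 1.6959 = 0.0959 nats

This redundancy represents potential for compression: the source could be compressed by 0.0959 nats per symbol.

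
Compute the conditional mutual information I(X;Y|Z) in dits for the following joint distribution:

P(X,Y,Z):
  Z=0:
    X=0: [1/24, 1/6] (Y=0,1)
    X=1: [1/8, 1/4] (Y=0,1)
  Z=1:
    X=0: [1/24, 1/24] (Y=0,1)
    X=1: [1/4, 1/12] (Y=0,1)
0.0067 dits

Conditional mutual information: I(X;Y|Z) = H(X|Z) + H(Y|Z) - H(X,Y|Z)

H(Z) = 0.2950
H(X,Z) = 0.5506 → H(X|Z) = 0.2557
H(Y,Z) = 0.5571 → H(Y|Z) = 0.2621
H(X,Y,Z) = 0.8061 → H(X,Y|Z) = 0.5111

I(X;Y|Z) = 0.2557 + 0.2621 - 0.5111 = 0.0067 dits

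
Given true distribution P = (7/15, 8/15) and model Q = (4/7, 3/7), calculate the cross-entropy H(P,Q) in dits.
0.3097 dits

Cross-entropy: H(P,Q) = -Σ p(x) log q(x)

Alternatively: H(P,Q) = H(P) + D_KL(P||Q)
H(P) = 0.3001 dits
D_KL(P||Q) = 0.0096 dits

H(P,Q) = 0.3001 + 0.0096 = 0.3097 dits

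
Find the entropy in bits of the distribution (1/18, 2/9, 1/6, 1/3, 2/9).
2.1552 bits

Shannon entropy is H(X) = -Σ p(x) log p(x).

For P = (1/18, 2/9, 1/6, 1/3, 2/9):
H = -1/18 × log_2(1/18) -2/9 × log_2(2/9) -1/6 × log_2(1/6) -1/3 × log_2(1/3) -2/9 × log_2(2/9)
H = 2.1552 bits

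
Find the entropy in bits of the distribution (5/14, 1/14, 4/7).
1.2638 bits

Shannon entropy is H(X) = -Σ p(x) log p(x).

For P = (5/14, 1/14, 4/7):
H = -5/14 × log_2(5/14) -1/14 × log_2(1/14) -4/7 × log_2(4/7)
H = 1.2638 bits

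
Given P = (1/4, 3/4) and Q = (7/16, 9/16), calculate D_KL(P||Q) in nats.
0.0759 nats

KL divergence: D_KL(P||Q) = Σ p(x) log(p(x)/q(x))

Computing term by term:
  x=0: 1/4 × log_e[(1/4)/(7/16)] = 1/4 × -0.5596 = -0.1399
  x=1: 3/4 × log_e[(3/4)/(9/16)] = 3/4 × 0.2877 = 0.2158

D_KL(P||Q) = 0.0759 nats

Note: KL divergence is always non-negative and equals 0 iff P = Q.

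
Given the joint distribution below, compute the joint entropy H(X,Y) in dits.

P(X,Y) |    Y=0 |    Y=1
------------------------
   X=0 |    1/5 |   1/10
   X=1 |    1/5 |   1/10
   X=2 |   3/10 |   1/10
0.7365 dits

Joint entropy is H(X,Y) = -Σ_{x,y} p(x,y) log p(x,y).

Summing over all non-zero entries:
H(X,Y) = -[1/5·log_10(1/5) + 1/10·log_10(1/10) + 1/5·log_10(1/5) + 1/10·log_10(1/10) + 3/10·log_10(3/10) + 1/10·log_10(1/10)]
H(X,Y) = 0.7365 dits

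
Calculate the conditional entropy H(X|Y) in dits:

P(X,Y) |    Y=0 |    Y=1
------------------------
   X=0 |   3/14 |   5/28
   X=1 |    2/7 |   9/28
0.2898 dits

Using the chain rule: H(X|Y) = H(X,Y) - H(Y)

First, compute H(X,Y) = 0.5908 dits

Marginal P(Y) = (1/2, 1/2)
H(Y) = 0.3010 dits

H(X|Y) = H(X,Y) - H(Y) = 0.5908 - 0.3010 = 0.2898 dits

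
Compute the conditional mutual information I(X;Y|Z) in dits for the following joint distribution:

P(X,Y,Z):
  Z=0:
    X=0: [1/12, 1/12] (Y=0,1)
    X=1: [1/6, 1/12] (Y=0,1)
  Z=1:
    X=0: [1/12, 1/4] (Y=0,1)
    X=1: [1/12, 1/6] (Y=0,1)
0.0036 dits

Conditional mutual information: I(X;Y|Z) = H(X|Z) + H(Y|Z) - H(X,Y|Z)

H(Z) = 0.2950
H(X,Z) = 0.5898 → H(X|Z) = 0.2948
H(Y,Z) = 0.5683 → H(Y|Z) = 0.2734
H(X,Y,Z) = 0.8596 → H(X,Y|Z) = 0.5646

I(X;Y|Z) = 0.2948 + 0.2734 - 0.5646 = 0.0036 dits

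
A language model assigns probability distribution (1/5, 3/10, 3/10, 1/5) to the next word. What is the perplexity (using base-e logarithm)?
3.9203

Perplexity is e^H (or exp(H) for natural log).

First, H = -Σ p log p = 1.3662 nats
Perplexity = e^1.3662 = 3.9203

Interpretation: The model's uncertainty is equivalent to choosing uniformly among 3.9 options.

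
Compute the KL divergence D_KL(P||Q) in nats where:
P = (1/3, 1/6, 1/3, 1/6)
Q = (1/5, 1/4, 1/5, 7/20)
0.1493 nats

KL divergence: D_KL(P||Q) = Σ p(x) log(p(x)/q(x))

Computing term by term:
  x=0: 1/3 × log_e[(1/3)/(1/5)] = 1/3 × 0.5108 = 0.1703
  x=1: 1/6 × log_e[(1/6)/(1/4)] = 1/6 × -0.4055 = -0.0676
  x=2: 1/3 × log_e[(1/3)/(1/5)] = 1/3 × 0.5108 = 0.1703
  x=3: 1/6 × log_e[(1/6)/(7/20)] = 1/6 × -0.7419 = -0.1237

D_KL(P||Q) = 0.1493 nats

Note: KL divergence is always non-negative and equals 0 iff P = Q.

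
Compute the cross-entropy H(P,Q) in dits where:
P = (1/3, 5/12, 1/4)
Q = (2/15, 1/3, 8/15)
0.5587 dits

Cross-entropy: H(P,Q) = -Σ p(x) log q(x)

Alternatively: H(P,Q) = H(P) + D_KL(P||Q)
H(P) = 0.4680 dits
D_KL(P||Q) = 0.0908 dits

H(P,Q) = 0.4680 + 0.0908 = 0.5587 dits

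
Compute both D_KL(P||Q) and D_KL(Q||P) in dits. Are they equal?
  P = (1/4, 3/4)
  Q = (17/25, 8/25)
D_KL(P||Q) = 0.1688, D_KL(Q||P) = 0.1771

KL divergence is not symmetric: D_KL(P||Q) ≠ D_KL(Q||P) in general.

D_KL(P||Q) = 0.1688 dits
D_KL(Q||P) = 0.1771 dits

No, they are not equal!

This asymmetry is why KL divergence is not a true distance metric.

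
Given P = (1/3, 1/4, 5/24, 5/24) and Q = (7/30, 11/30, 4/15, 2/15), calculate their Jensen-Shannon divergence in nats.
0.0159 nats

Jensen-Shannon divergence is:
JSD(P||Q) = 0.5 × D_KL(P||M) + 0.5 × D_KL(Q||M)
where M = 0.5 × (P + Q) is the mixture distribution.

M = 0.5 × (1/3, 1/4, 5/24, 5/24) + 0.5 × (7/30, 11/30, 4/15, 2/15) = (0.283333, 0.308333, 0.2375, 0.170833)

D_KL(P||M) = 0.0158 nats
D_KL(Q||M) = 0.0161 nats

JSD(P||Q) = 0.5 × 0.0158 + 0.5 × 0.0161 = 0.0159 nats

Unlike KL divergence, JSD is symmetric and bounded: 0 ≤ JSD ≤ log(2).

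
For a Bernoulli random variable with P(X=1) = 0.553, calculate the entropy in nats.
0.6875 nats

The binary entropy function is:
H(p) = -p log(p) - (1-p) log(1-p)

H(0.553) = -0.553 × log_e(0.553) - 0.447 × log_e(0.447)
H(0.553) = 0.6875 nats

Note: Binary entropy is maximized at p=0.5 (H=1 bit) and minimized at p=0 or p=1 (H=0).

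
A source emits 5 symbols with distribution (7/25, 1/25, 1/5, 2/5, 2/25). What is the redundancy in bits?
0.3373 bits

Redundancy measures how far a source is from maximum entropy:
R = H_max - H(X)

Maximum entropy for 5 symbols: H_max = log_2(5) = 2.3219 bits
Actual entropy: H(X) = 1.9846 bits
Redundancy: R = 2.3219 - 1.9846 = 0.3373 bits

This redundancy represents potential for compression: the source could be compressed by 0.3373 bits per symbol.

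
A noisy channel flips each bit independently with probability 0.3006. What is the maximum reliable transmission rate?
0.1180 bits

For a binary symmetric channel (BSC) with error probability p:
Capacity C = 1 - H(p) bits per symbol

where H(p) = -p log₂(p) - (1-p) log₂(1-p) is the binary entropy function.

H(0.3006) = 0.8820 bits
C = 1 - 0.8820 = 0.1180 bits per symbol

This means we can reliably transmit up to 0.1180 bits of information per channel use.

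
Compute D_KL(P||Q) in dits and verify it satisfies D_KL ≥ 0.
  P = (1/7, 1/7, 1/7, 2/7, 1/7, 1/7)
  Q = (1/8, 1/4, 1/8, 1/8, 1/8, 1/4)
0.0580 dits

KL divergence satisfies the Gibbs inequality: D_KL(P||Q) ≥ 0 for all distributions P, Q.

D_KL(P||Q) = Σ p(x) log(p(x)/q(x))
Term by term:
  x=0: 1/7 × log_10[(1/7)/(1/8)] = 0.0083
  x=1: 1/7 × log_10[(1/7)/(1/4)] = -0.0347
  x=2: 1/7 × log_10[(1/7)/(1/8)] = 0.0083
  x=3: 2/7 × log_10[(2/7)/(1/8)] = 0.1026
  x=4: 1/7 × log_10[(1/7)/(1/8)] = 0.0083
  x=5: 1/7 × log_10[(1/7)/(1/4)] = -0.0347
D_KL(P||Q) = 0.0580 dits

D_KL(P||Q) = 0.0580 ≥ 0 ✓

This non-negativity is a fundamental property: relative entropy cannot be negative because it measures how different Q is from P.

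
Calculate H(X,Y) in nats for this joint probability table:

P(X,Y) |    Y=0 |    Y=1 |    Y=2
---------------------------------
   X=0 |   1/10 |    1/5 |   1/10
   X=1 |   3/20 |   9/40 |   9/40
1.7382 nats

Joint entropy is H(X,Y) = -Σ_{x,y} p(x,y) log p(x,y).

Summing over all non-zero entries:
H(X,Y) = -[1/10·log_e(1/10) + 1/5·log_e(1/5) + 1/10·log_e(1/10) + 3/20·log_e(3/20) + 9/40·log_e(9/40) + 9/40·log_e(9/40)]
H(X,Y) = 1.7382 nats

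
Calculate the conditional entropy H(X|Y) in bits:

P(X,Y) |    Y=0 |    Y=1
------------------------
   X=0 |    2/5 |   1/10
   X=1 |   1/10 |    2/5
0.7219 bits

Using the chain rule: H(X|Y) = H(X,Y) - H(Y)

First, compute H(X,Y) = 1.7219 bits

Marginal P(Y) = (1/2, 1/2)
H(Y) = 1.0000 bits

H(X|Y) = H(X,Y) - H(Y) = 1.7219 - 1.0000 = 0.7219 bits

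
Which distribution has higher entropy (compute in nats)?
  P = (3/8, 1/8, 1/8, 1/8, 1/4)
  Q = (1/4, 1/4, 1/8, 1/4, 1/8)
Q

Computing entropies in nats:
H(P) = 1.4942
H(Q) = 1.5596

Distribution Q has higher entropy.

Intuition: The distribution closer to uniform (more spread out) has higher entropy.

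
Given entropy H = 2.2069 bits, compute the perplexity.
4.6168

Perplexity is 2^H (or exp(H) for natural log).

H = 2.2069 bits
Perplexity = 2^2.2069 = 4.6168

Interpretation: The model's uncertainty is equivalent to choosing uniformly among 4.6 options.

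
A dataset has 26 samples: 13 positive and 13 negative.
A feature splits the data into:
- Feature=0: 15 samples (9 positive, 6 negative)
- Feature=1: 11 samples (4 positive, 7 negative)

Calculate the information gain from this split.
0.0397 bits

Information Gain = H(Y) - H(Y|Feature)

Before split:
P(positive) = 13/26 = 0.5000
H(Y) = 1.0000 bits

After split:
Feature=0: H = 0.9710 bits (weight = 15/26)
Feature=1: H = 0.9457 bits (weight = 11/26)
H(Y|Feature) = (15/26)×0.9710 + (11/26)×0.9457 = 0.9603 bits

Information Gain = 1.0000 - 0.9603 = 0.0397 bits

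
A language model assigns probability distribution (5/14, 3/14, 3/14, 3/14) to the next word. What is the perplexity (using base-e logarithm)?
3.8884

Perplexity is e^H (or exp(H) for natural log).

First, H = -Σ p log p = 1.3580 nats
Perplexity = e^1.3580 = 3.8884

Interpretation: The model's uncertainty is equivalent to choosing uniformly among 3.9 options.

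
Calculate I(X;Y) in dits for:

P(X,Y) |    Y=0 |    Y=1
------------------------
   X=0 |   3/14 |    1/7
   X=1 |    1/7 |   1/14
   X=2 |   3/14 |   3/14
0.0039 dits

Mutual information: I(X;Y) = H(X) + H(Y) - H(X,Y)

Marginals:
P(X) = (5/14, 3/14, 3/7), H(X) = 0.4608 dits
P(Y) = (4/7, 3/7), H(Y) = 0.2966 dits

Joint entropy: H(X,Y) = 0.7534 dits

I(X;Y) = 0.4608 + 0.2966 - 0.7534 = 0.0039 dits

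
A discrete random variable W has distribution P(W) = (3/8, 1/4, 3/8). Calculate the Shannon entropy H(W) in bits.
1.5613 bits

Shannon entropy is H(X) = -Σ p(x) log p(x).

For P = (3/8, 1/4, 3/8):
H = -3/8 × log_2(3/8) -1/4 × log_2(1/4) -3/8 × log_2(3/8)
H = 1.5613 bits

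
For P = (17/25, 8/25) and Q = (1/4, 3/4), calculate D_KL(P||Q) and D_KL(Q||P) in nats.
D_KL(P||Q) = 0.4079, D_KL(Q||P) = 0.3887

KL divergence is not symmetric: D_KL(P||Q) ≠ D_KL(Q||P) in general.

D_KL(P||Q) = 0.4079 nats
D_KL(Q||P) = 0.3887 nats

No, they are not equal!

This asymmetry is why KL divergence is not a true distance metric.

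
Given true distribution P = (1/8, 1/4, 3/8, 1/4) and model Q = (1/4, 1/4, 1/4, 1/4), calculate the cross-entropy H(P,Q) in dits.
0.6021 dits

Cross-entropy: H(P,Q) = -Σ p(x) log q(x)

Alternatively: H(P,Q) = H(P) + D_KL(P||Q)
H(P) = 0.5737 dits
D_KL(P||Q) = 0.0284 dits

H(P,Q) = 0.5737 + 0.0284 = 0.6021 dits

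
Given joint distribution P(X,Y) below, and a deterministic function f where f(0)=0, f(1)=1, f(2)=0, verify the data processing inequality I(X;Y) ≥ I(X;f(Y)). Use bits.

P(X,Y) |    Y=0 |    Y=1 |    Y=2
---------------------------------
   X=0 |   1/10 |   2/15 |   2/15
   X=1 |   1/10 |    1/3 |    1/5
I(X;Y) = 0.0216, I(X;f(Y)) = 0.0180, inequality holds: 0.0216 ≥ 0.0180

Data Processing Inequality: For any Markov chain X → Y → Z, we have I(X;Y) ≥ I(X;Z).

Here Z = f(Y) is a deterministic function of Y, forming X → Y → Z.

Original I(X;Y) = 0.0216 bits

After applying f:
P(X,Z) where Z=f(Y):
- P(X,Z=0) = P(X,Y=0) + P(X,Y=2)
- P(X,Z=1) = P(X,Y=1)

I(X;Z) = I(X;f(Y)) = 0.0180 bits

Verification: 0.0216 ≥ 0.0180 ✓

Information cannot be created by processing; the function f can only lose information about X.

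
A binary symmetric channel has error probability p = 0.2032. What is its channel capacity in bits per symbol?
0.2717 bits

For a binary symmetric channel (BSC) with error probability p:
Capacity C = 1 - H(p) bits per symbol

where H(p) = -p log₂(p) - (1-p) log₂(1-p) is the binary entropy function.

H(0.2032) = 0.7283 bits
C = 1 - 0.7283 = 0.2717 bits per symbol

This means we can reliably transmit up to 0.2717 bits of information per channel use.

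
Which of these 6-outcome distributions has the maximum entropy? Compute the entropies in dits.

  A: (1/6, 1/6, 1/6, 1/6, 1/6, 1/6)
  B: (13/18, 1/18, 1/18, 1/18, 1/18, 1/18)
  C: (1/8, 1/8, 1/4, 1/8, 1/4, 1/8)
A

For a discrete distribution over n outcomes, entropy is maximized by the uniform distribution.

Computing entropies:
H(A) = 0.7782 dits
H(B) = 0.4508 dits
H(C) = 0.7526 dits

The uniform distribution (where all probabilities equal 1/6) achieves the maximum entropy of log_10(6) = 0.7782 dits.

Distribution A has the highest entropy.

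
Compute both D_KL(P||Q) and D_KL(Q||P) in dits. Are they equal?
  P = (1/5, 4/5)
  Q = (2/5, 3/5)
D_KL(P||Q) = 0.0397, D_KL(Q||P) = 0.0454

KL divergence is not symmetric: D_KL(P||Q) ≠ D_KL(Q||P) in general.

D_KL(P||Q) = 0.0397 dits
D_KL(Q||P) = 0.0454 dits

No, they are not equal!

This asymmetry is why KL divergence is not a true distance metric.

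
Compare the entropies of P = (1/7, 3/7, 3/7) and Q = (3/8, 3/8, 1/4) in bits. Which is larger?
Q

Computing entropies in bits:
H(P) = 1.4488
H(Q) = 1.5613

Distribution Q has higher entropy.

Intuition: The distribution closer to uniform (more spread out) has higher entropy.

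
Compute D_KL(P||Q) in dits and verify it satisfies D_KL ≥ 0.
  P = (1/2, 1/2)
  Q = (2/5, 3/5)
0.0089 dits

KL divergence satisfies the Gibbs inequality: D_KL(P||Q) ≥ 0 for all distributions P, Q.

D_KL(P||Q) = Σ p(x) log(p(x)/q(x))
Term by term:
  x=0: 1/2 × log_10[(1/2)/(2/5)] = 0.0485
  x=1: 1/2 × log_10[(1/2)/(3/5)] = -0.0396
D_KL(P||Q) = 0.0089 dits

D_KL(P||Q) = 0.0089 ≥ 0 ✓

This non-negativity is a fundamental property: relative entropy cannot be negative because it measures how different Q is from P.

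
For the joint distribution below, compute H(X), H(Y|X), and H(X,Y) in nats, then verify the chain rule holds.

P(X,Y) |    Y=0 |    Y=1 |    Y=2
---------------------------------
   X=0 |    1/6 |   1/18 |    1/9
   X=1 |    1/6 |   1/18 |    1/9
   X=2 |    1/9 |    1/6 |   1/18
H(X,Y) = 2.1100, H(X) = 1.0986, H(Y|X) = 1.0114 (all in nats)

Chain rule: H(X,Y) = H(X) + H(Y|X)

Left side — joint entropy directly:
H(X,Y) = -Σ p(x,y) log p(x,y) = 2.1100 nats

Right side — compute H(Y|X) from the conditional distributions:
P(X) = (1/3, 1/3, 1/3), so H(X) = 1.0986 nats
H(Y|X) = Σ_x P(X=x) · H(Y|X=x):
  P(Y|X=0) = (1/2, 1/6, 1/3), H(Y|X=0) = 1.0114, weight P(X=0) = 1/3
  P(Y|X=1) = (1/2, 1/6, 1/3), H(Y|X=1) = 1.0114, weight P(X=1) = 1/3
  P(Y|X=2) = (1/3, 1/2, 1/6), H(Y|X=2) = 1.0114, weight P(X=2) = 1/3
H(Y|X) = 1.0114 nats

H(X) + H(Y|X) = 1.0986 + 1.0114 = 2.1100 nats

Both sides equal 2.1100 nats. ✓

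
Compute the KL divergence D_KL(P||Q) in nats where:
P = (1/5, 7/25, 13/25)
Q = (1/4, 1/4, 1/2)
0.0075 nats

KL divergence: D_KL(P||Q) = Σ p(x) log(p(x)/q(x))

Computing term by term:
  x=0: 1/5 × log_e[(1/5)/(1/4)] = 1/5 × -0.2231 = -0.0446
  x=1: 7/25 × log_e[(7/25)/(1/4)] = 7/25 × 0.1133 = 0.0317
  x=2: 13/25 × log_e[(13/25)/(1/2)] = 13/25 × 0.0392 = 0.0204

D_KL(P||Q) = 0.0075 nats

Note: KL divergence is always non-negative and equals 0 iff P = Q.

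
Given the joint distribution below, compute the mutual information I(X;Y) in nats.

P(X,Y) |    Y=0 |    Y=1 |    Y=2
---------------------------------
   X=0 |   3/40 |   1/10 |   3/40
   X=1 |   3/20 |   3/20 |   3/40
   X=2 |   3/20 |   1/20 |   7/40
0.0549 nats

Mutual information: I(X;Y) = H(X) + H(Y) - H(X,Y)

Marginals:
P(X) = (1/4, 3/8, 3/8), H(X) = 1.0822 nats
P(Y) = (3/8, 3/10, 13/40), H(Y) = 1.0943 nats

Joint entropy: H(X,Y) = 2.1216 nats

I(X;Y) = 1.0822 + 1.0943 - 2.1216 = 0.0549 nats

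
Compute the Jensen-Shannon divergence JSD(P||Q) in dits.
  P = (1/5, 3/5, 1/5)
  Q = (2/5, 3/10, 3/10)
0.0206 dits

Jensen-Shannon divergence is:
JSD(P||Q) = 0.5 × D_KL(P||M) + 0.5 × D_KL(Q||M)
where M = 0.5 × (P + Q) is the mixture distribution.

M = 0.5 × (1/5, 3/5, 1/5) + 0.5 × (2/5, 3/10, 3/10) = (3/10, 9/20, 1/4)

D_KL(P||M) = 0.0204 dits
D_KL(Q||M) = 0.0209 dits

JSD(P||Q) = 0.5 × 0.0204 + 0.5 × 0.0209 = 0.0206 dits

Unlike KL divergence, JSD is symmetric and bounded: 0 ≤ JSD ≤ log(2).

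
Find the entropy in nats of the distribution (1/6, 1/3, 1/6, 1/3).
1.3297 nats

Shannon entropy is H(X) = -Σ p(x) log p(x).

For P = (1/6, 1/3, 1/6, 1/3):
H = -1/6 × log_e(1/6) -1/3 × log_e(1/3) -1/6 × log_e(1/6) -1/3 × log_e(1/3)
H = 1.3297 nats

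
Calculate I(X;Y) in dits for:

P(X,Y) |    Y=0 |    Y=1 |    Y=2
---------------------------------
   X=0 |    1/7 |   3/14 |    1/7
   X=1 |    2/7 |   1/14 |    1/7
0.0268 dits

Mutual information: I(X;Y) = H(X) + H(Y) - H(X,Y)

Marginals:
P(X) = (1/2, 1/2), H(X) = 0.3010 dits
P(Y) = (3/7, 2/7, 2/7), H(Y) = 0.4686 dits

Joint entropy: H(X,Y) = 0.7429 dits

I(X;Y) = 0.3010 + 0.4686 - 0.7429 = 0.0268 dits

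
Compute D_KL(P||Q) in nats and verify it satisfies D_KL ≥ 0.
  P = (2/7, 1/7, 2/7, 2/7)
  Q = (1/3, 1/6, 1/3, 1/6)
0.0439 nats

KL divergence satisfies the Gibbs inequality: D_KL(P||Q) ≥ 0 for all distributions P, Q.

D_KL(P||Q) = Σ p(x) log(p(x)/q(x))
Term by term:
  x=0: 2/7 × log_e[(2/7)/(1/3)] = -0.0440
  x=1: 1/7 × log_e[(1/7)/(1/6)] = -0.0220
  x=2: 2/7 × log_e[(2/7)/(1/3)] = -0.0440
  x=3: 2/7 × log_e[(2/7)/(1/6)] = 0.1540
D_KL(P||Q) = 0.0439 nats

D_KL(P||Q) = 0.0439 ≥ 0 ✓

This non-negativity is a fundamental property: relative entropy cannot be negative because it measures how different Q is from P.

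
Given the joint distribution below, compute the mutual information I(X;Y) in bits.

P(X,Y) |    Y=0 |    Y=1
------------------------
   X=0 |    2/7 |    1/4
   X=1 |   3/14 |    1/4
0.0037 bits

Mutual information: I(X;Y) = H(X) + H(Y) - H(X,Y)

Marginals:
P(X) = (15/28, 13/28), H(X) = 0.9963 bits
P(Y) = (1/2, 1/2), H(Y) = 1.0000 bits

Joint entropy: H(X,Y) = 1.9926 bits

I(X;Y) = 0.9963 + 1.0000 - 1.9926 = 0.0037 bits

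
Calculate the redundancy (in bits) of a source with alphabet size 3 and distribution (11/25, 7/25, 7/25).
0.0354 bits

Redundancy measures how far a source is from maximum entropy:
R = H_max - H(X)

Maximum entropy for 3 symbols: H_max = log_2(3) = 1.5850 bits
Actual entropy: H(X) = 1.5496 bits
Redundancy: R = 1.5850 - 1.5496 = 0.0354 bits

This redundancy represents potential for compression: the source could be compressed by 0.0354 bits per symbol.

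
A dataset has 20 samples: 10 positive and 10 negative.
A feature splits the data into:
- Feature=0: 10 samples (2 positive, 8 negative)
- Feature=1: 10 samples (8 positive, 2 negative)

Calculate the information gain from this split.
0.2781 bits

Information Gain = H(Y) - H(Y|Feature)

Before split:
P(positive) = 10/20 = 0.5000
H(Y) = 1.0000 bits

After split:
Feature=0: H = 0.7219 bits (weight = 10/20)
Feature=1: H = 0.7219 bits (weight = 10/20)
H(Y|Feature) = (10/20)×0.7219 + (10/20)×0.7219 = 0.7219 bits

Information Gain = 1.0000 - 0.7219 = 0.2781 bits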